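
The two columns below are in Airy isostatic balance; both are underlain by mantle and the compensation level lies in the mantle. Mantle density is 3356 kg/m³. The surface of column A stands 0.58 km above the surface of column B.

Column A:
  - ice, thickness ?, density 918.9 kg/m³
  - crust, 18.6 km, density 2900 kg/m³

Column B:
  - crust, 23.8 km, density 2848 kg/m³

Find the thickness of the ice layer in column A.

2.28 km

Take the compensation level at the base of the deeper column (depth z_c below the surface of column A) and equate Σ ρ_i t_i down to z_c; mantle fills any gap and the z_c terms cancel.
Column A: x×918.9 + 18.6×2900 + (z_c − 18.6 − x)×3356
Column B: 0.58×0 + 23.8×2848 + (z_c − 0.58 − 23.8)×3356
The z_c×3356 term appears on both sides and cancels. Collect the known terms of each column as K = Σ(ρt)_known − 3356 × (depth of known layers): K_A = 53940 − 3356×18.6 = −8481.6; K_B = 67782.4 − 3356×(0.58 + 23.8) = −14036.88.
Balance: K_A − x×(3356 − 918.9) = K_B, so x = (K_A − K_B)/(3356 − 918.9) = 5555.28/2437.1 = 2.28 km.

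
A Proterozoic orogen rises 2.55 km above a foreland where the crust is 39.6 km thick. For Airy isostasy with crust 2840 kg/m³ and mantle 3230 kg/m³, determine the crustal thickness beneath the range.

60.7 km

Root depth r = h ρ_c / (ρ_m − ρ_c) = 2.55 km × 2840 / 390 = 18.57 km.
Total thickness = T + h + r = 39.6 km + 2.55 km + 18.57 km = 60.7 km.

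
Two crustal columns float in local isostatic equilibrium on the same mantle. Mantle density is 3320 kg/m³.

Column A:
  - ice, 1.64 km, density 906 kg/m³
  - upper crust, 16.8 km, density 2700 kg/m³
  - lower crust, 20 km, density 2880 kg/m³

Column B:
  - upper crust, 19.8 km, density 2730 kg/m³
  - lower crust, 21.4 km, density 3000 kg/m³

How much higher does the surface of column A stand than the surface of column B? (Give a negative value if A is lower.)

1.4 km

For any compensation level in the mantle, the mantle terms cancel and isostasy reduces to e = (Σt_A − Σt_B) − (Σ(ρt)_A − Σ(ρt)_B) / ρ_m.
Σt_A = 38.44 km; Σt_B = 41.2 km; Σ(ρt)_A = 104445.84; Σ(ρt)_B = 118254 (in km·kg/m³).
e = (38.44 − 41.2) − (104445.84 − 118254) / 3320 = 1.4 km.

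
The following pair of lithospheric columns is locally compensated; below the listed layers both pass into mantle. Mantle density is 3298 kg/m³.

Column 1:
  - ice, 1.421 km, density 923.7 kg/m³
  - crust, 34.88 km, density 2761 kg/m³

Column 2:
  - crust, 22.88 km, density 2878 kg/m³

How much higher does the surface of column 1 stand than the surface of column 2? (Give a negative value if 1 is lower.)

3.79 km

For any compensation level in the mantle, the mantle terms cancel and isostasy reduces to e = (Σt_1 − Σt_2) − (Σ(ρt)_1 − Σ(ρt)_2) / ρ_m.
Σt_1 = 36.301 km; Σt_2 = 22.88 km; Σ(ρt)_1 = 97616.2577; Σ(ρt)_2 = 65848.64 (in km·kg/m³).
e = (36.301 − 22.88) − (97616.2577 − 65848.64) / 3298 = 3.79 km.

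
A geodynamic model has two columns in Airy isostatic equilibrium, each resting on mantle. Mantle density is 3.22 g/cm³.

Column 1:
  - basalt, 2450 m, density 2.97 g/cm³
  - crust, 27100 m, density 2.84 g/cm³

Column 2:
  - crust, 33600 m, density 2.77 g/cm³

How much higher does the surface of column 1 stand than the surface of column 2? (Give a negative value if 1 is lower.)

For any compensation level in the mantle, the mantle terms cancel and isostasy reduces to e = (Σt_1 − Σt_2) − (Σ(ρt)_1 − Σ(ρt)_2) / ρ_m.
Σt_1 = 29550 m; Σt_2 = 33600 m; Σ(ρt)_1 = 84240.5; Σ(ρt)_2 = 93072 (in m·g/cm³).
e = (29550 − 33600) − (84240.5 − 93072) / 3.22 = −1310 m.

−1310 m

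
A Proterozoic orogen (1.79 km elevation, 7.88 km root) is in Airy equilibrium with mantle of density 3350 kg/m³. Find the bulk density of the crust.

2730 kg/m³

ρ_c h = (ρ_m − ρ_c) r → ρ_c (h + r) = ρ_m r → ρ_c = ρ_m r / (h + r).
ρ_c = 3350 × 7.88 km / (1.79 km + 7.88 km) = 2730 kg/m³.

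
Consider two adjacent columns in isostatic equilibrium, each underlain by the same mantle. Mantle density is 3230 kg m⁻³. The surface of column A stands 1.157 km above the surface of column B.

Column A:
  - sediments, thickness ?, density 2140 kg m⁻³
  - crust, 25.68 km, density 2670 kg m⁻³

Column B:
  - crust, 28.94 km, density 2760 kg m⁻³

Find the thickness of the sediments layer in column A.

2.71 km

Take the compensation level at the base of the deeper column (depth z_c below the surface of column A) and equate Σ ρ_i t_i down to z_c; mantle fills any gap and the z_c terms cancel.
Column A: x×2140 + 25.68×2670 + (z_c − 25.68 − x)×3230
Column B: 1.157×0 + 28.94×2760 + (z_c − 1.157 − 28.94)×3230
The z_c×3230 term appears on both sides and cancels. Collect the known terms of each column as K = Σ(ρt)_known − 3230 × (depth of known layers): K_A = 68565.6 − 3230×25.68 = −14380.8; K_B = 79874.4 − 3230×(1.157 + 28.94) = −17338.91.
Balance: K_A − x×(3230 − 2140) = K_B, so x = (K_A − K_B)/(3230 − 2140) = 2958.11/1090 = 2.71 km.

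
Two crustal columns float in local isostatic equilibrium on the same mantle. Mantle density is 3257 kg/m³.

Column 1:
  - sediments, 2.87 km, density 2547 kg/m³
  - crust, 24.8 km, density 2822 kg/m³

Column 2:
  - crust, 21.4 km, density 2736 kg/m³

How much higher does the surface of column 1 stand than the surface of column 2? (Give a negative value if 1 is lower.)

0.515 km

For any compensation level in the mantle, the mantle terms cancel and isostasy reduces to e = (Σt_1 − Σt_2) − (Σ(ρt)_1 − Σ(ρt)_2) / ρ_m.
Σt_1 = 27.67 km; Σt_2 = 21.4 km; Σ(ρt)_1 = 77295.49; Σ(ρt)_2 = 58550.4 (in km·kg/m³).
e = (27.67 − 21.4) − (77295.49 − 58550.4) / 3257 = 0.515 km.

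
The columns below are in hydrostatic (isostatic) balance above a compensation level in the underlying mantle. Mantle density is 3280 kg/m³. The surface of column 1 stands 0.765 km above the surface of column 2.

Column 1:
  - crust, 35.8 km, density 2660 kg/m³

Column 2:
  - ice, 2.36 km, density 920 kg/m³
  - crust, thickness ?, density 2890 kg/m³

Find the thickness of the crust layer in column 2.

Take the compensation level at the base of the deeper column (depth z_c below the surface of column 1) and equate Σ ρ_i t_i down to z_c; mantle fills any gap and the z_c terms cancel.
Column 1: 35.8×2660 + (z_c − 35.8)×3280
Column 2: 0.765×0 + 2.36×920 + x×2890 + (z_c − 0.765 − 2.36 − x)×3280
The z_c×3280 term appears on both sides and cancels. Collect the known terms of each column as K = Σ(ρt)_known − 3280 × (depth of known layers): K_1 = 95228 − 3280×35.8 = −22196; K_2 = 2171.2 − 3280×(0.765 + 2.36) = −8078.8.
Balance: K_1 = K_2 − x×(3280 − 2890), so x = (K_2 − K_1)/(3280 − 2890) = 14117.2/390 = 36.2 km.

36.2 km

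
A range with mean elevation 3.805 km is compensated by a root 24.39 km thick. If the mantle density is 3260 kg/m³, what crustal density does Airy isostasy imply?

ρ_c h = (ρ_m − ρ_c) r → ρ_c (h + r) = ρ_m r → ρ_c = ρ_m r / (h + r).
ρ_c = 3260 × 24.39 km / (3.805 km + 24.39 km) = 2820 kg/m³.

2820 kg/m³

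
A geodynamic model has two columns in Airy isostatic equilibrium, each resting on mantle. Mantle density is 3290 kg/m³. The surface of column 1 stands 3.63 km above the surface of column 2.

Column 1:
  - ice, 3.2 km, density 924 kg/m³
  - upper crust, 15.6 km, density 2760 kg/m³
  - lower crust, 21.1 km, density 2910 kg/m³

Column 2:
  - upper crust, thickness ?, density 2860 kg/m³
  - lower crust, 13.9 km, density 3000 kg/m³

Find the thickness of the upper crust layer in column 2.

18.3 km

Take the compensation level at the base of the deeper column (depth z_c below the surface of column 1) and equate Σ ρ_i t_i down to z_c; mantle fills any gap and the z_c terms cancel.
Column 1: 3.2×924 + 15.6×2760 + 21.1×2910 + (z_c − 39.9)×3290
Column 2: 3.63×0 + x×2860 + 13.9×3000 + (z_c − 3.63 − 13.9 − x)×3290
The z_c×3290 term appears on both sides and cancels. Collect the known terms of each column as K = Σ(ρt)_known − 3290 × (depth of known layers): K_1 = 107413.8 − 3290×39.9 = −23857.2; K_2 = 41700 − 3290×(3.63 + 13.9) = −15973.7.
Balance: K_1 = K_2 − x×(3290 − 2860), so x = (K_2 − K_1)/(3290 − 2860) = 7883.5/430 = 18.3 km.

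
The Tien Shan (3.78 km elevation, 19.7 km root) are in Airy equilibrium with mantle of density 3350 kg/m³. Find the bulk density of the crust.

2810 kg/m³

ρ_c h = (ρ_m − ρ_c) r → ρ_c (h + r) = ρ_m r → ρ_c = ρ_m r / (h + r).
ρ_c = 3350 × 19.7 km / (3.78 km + 19.7 km) = 2810 kg/m³.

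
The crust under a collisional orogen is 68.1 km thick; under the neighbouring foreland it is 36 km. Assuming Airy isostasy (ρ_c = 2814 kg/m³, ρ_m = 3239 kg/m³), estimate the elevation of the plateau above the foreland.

Excess crust Δ = 68.1 km − 36 km = 32.1 km, split between elevation h and root r with h + r = Δ.
Airy balance ρ_c h = (ρ_m − ρ_c) r gives r = h ρ_c/(ρ_m − ρ_c), so h (1 + ρ_c/(ρ_m − ρ_c)) = Δ, i.e. h = Δ (ρ_m − ρ_c)/ρ_m.
h = 32.1 km × 425/3239 = 4.21 km.

4.21 km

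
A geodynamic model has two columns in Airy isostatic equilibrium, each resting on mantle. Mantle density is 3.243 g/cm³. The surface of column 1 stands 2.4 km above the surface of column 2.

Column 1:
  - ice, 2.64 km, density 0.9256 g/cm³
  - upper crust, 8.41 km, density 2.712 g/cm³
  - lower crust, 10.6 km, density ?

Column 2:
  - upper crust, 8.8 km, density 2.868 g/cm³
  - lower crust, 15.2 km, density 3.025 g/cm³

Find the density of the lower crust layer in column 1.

2.88 g/cm³

Take the compensation level at the base of the deeper column (depth z_c below the surface of column 1) and equate Σ ρ_i t_i down to z_c; mantle fills any gap and the z_c terms cancel.
Column 1: 2.64×0.9256 + 8.41×2.712 + 10.6×ρ + (z_c − 21.65)×3.243
Column 2: 2.4×0 + 8.8×2.868 + 15.2×3.025 + (z_c − 2.4 − 24)×3.243
The z_c×3.243 term appears on both sides and cancels. Collect the known terms of each column as K = Σ(ρt)_known − 3.243 × (depth of known layers): K_1 = 25.251504 − 3.243×21.65 = −44.959446; K_2 = 71.2184 − 3.243×(2.4 + 24) = −14.3968.
Balance: K_1 + 10.6×ρ = K_2, so ρ = (K_2 − K_1)/10.6 = 30.5626/10.6 = 2.88 g/cm³.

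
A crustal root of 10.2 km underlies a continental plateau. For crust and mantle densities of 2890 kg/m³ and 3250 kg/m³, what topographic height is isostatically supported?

1.27 km

For local isostatic compensation: ρ_c h = (ρ_m − ρ_c) r.
h = r (ρ_m − ρ_c) / ρ_c = 10.2 km × (3250 − 2890) / 2890 = 1.27 km.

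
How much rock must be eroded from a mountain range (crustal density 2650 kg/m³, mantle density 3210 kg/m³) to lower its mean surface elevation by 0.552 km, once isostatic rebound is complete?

Net drop Δ = e − u = e − e ρ_c/ρ_m = e (ρ_m − ρ_c)/ρ_m.
e = Δ ρ_m/(ρ_m − ρ_c) = 0.552 km × 3210/560 = 3.16 km.

3.16 km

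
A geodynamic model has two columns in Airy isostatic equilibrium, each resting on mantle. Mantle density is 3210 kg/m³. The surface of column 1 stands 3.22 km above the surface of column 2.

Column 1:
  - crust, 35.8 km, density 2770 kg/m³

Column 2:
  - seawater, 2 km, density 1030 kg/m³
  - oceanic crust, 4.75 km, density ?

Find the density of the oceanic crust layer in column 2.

Take the compensation level at the base of the deeper column (depth z_c below the surface of column 1) and equate Σ ρ_i t_i down to z_c; mantle fills any gap and the z_c terms cancel.
Column 1: 35.8×2770 + (z_c − 35.8)×3210
Column 2: 3.22×0 + 2×1030 + 4.75×ρ + (z_c − 3.22 − 6.75)×3210
The z_c×3210 term appears on both sides and cancels. Collect the known terms of each column as K = Σ(ρt)_known − 3210 × (depth of known layers): K_1 = 99166 − 3210×35.8 = −15752; K_2 = 2060 − 3210×(3.22 + 6.75) = −29943.7.
Balance: K_1 = K_2 + 4.75×ρ, so ρ = (K_1 − K_2)/4.75 = 14191.7/4.75 = 2990 kg/m³.

2990 kg/m³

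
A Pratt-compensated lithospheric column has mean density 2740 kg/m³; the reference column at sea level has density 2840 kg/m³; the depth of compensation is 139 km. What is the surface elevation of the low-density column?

5.07 km

ρ_ref D = ρ (D + h) → h = D (ρ_ref − ρ)/ρ.
h = 139 km × (2840 − 2740)/2740 = 5.07 km.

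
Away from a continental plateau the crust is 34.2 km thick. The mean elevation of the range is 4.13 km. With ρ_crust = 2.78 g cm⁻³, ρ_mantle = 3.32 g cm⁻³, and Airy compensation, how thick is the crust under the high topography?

Root depth r = h ρ_c / (ρ_m − ρ_c) = 4.13 km × 2.78 / 0.54 = 21.26 km.
Total thickness = T + h + r = 34.2 km + 4.13 km + 21.26 km = 59.6 km.

59.6 km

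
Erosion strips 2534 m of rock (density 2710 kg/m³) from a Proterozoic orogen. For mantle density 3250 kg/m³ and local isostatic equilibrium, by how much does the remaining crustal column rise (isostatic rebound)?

2110 m

Unloading: uplift u = e ρ_c/ρ_m = 2534 m × 2710/3250 = 2110 m.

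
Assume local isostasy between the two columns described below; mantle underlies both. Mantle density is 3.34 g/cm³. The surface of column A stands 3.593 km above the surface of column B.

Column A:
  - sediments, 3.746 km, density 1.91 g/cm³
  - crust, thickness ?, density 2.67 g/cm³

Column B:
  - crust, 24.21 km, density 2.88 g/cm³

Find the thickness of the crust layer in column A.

Take the compensation level at the base of the deeper column (depth z_c below the surface of column A) and equate Σ ρ_i t_i down to z_c; mantle fills any gap and the z_c terms cancel.
Column A: 3.746×1.91 + x×2.67 + (z_c − 3.746 − x)×3.34
Column B: 3.593×0 + 24.21×2.88 + (z_c − 3.593 − 24.21)×3.34
The z_c×3.34 term appears on both sides and cancels. Collect the known terms of each column as K = Σ(ρt)_known − 3.34 × (depth of known layers): K_A = 7.15486 − 3.34×3.746 = −5.35678; K_B = 69.7248 − 3.34×(3.593 + 24.21) = −23.13722.
Balance: K_A − x×(3.34 − 2.67) = K_B, so x = (K_A − K_B)/(3.34 − 2.67) = 17.7804/0.67 = 26.5 km.

26.5 km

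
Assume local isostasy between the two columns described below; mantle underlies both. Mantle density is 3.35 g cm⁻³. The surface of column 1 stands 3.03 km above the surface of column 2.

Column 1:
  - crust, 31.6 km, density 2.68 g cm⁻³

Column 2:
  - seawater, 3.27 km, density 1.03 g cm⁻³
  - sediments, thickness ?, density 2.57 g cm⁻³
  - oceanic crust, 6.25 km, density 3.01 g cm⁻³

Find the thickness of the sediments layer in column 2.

Take the compensation level at the base of the deeper column (depth z_c below the surface of column 1) and equate Σ ρ_i t_i down to z_c; mantle fills any gap and the z_c terms cancel.
Column 1: 31.6×2.68 + (z_c − 31.6)×3.35
Column 2: 3.03×0 + 3.27×1.03 + x×2.57 + 6.25×3.01 + (z_c − 3.03 − 9.52 − x)×3.35
The z_c×3.35 term appears on both sides and cancels. Collect the known terms of each column as K = Σ(ρt)_known − 3.35 × (depth of known layers): K_1 = 84.688 − 3.35×31.6 = −21.172; K_2 = 22.1806 − 3.35×(3.03 + 9.52) = −19.8619.
Balance: K_1 = K_2 − x×(3.35 − 2.57), so x = (K_2 − K_1)/(3.35 − 2.57) = 1.3101/0.78 = 1.68 km.

1.68 km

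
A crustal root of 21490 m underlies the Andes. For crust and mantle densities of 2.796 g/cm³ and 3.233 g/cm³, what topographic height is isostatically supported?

Isostatic balance requires: ρ_c h = (ρ_m − ρ_c) r.
h = r (ρ_m − ρ_c) / ρ_c = 21490 m × (3.233 − 2.796) / 2.796 = 3360 m.

3360 m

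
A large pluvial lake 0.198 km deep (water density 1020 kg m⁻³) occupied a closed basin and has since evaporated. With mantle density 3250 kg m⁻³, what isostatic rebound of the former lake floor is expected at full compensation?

u = d ρ_w/ρ_m = 0.198 km × 1020/3250 = 0.0621 km.

0.0621 km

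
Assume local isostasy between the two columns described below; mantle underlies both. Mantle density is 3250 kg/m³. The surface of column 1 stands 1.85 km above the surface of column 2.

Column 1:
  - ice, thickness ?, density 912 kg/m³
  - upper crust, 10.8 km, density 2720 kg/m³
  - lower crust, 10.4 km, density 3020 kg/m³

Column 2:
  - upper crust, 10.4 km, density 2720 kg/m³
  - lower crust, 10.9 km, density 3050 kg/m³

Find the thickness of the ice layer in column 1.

2.39 km

Take the compensation level at the base of the deeper column (depth z_c below the surface of column 1) and equate Σ ρ_i t_i down to z_c; mantle fills any gap and the z_c terms cancel.
Column 1: x×912 + 10.8×2720 + 10.4×3020 + (z_c − 21.2 − x)×3250
Column 2: 1.85×0 + 10.4×2720 + 10.9×3050 + (z_c − 1.85 − 21.3)×3250
The z_c×3250 term appears on both sides and cancels. Collect the known terms of each column as K = Σ(ρt)_known − 3250 × (depth of known layers): K_1 = 60784 − 3250×21.2 = −8116; K_2 = 61533 − 3250×(1.85 + 21.3) = −13704.5.
Balance: K_1 − x×(3250 − 912) = K_2, so x = (K_1 − K_2)/(3250 − 912) = 5588.5/2338 = 2.39 km.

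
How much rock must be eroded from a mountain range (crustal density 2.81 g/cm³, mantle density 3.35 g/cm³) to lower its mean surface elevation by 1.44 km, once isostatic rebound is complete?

8.93 km

Net drop Δ = e − u = e − e ρ_c/ρ_m = e (ρ_m − ρ_c)/ρ_m.
e = Δ ρ_m/(ρ_m − ρ_c) = 1.44 km × 3.35/0.54 = 8.93 km.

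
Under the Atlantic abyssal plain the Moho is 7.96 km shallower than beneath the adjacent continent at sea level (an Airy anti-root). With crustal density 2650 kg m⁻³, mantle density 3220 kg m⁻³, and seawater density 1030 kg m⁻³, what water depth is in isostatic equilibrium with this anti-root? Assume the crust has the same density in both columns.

Replacing a thickness d of crust by seawater at the top must be balanced by replacing crust with mantle at the base: d (ρ_c − ρ_w) = a (ρ_m − ρ_c).
d = a (ρ_m − ρ_c)/(ρ_c − ρ_w) = 7.96 km × 570/1620 = 2.8 km.

2.8 km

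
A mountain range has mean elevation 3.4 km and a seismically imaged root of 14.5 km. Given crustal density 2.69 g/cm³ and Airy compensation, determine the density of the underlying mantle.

3.32 g/cm³

Airy balance: ρ_c h = (ρ_m − ρ_c) r → ρ_m = ρ_c (1 + h/r).
ρ_m = 2.69 × (1 + 3.4 km/14.5 km) = 3.32 g/cm³.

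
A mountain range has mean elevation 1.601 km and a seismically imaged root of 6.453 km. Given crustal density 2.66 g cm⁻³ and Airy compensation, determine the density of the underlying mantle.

Airy balance: ρ_c h = (ρ_m − ρ_c) r → ρ_m = ρ_c (1 + h/r).
ρ_m = 2.66 × (1 + 1.601 km/6.453 km) = 3.32 g cm⁻³.

3.32 g cm⁻³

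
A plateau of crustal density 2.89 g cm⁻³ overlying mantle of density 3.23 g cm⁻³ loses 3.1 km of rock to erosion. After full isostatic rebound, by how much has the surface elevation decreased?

0.326 km

Rebound u = e ρ_c/ρ_m = 3.1 km × 2.89/3.23 = 2.774 km.
Net surface drop = e − u = 3.1 km − 2.774 km = e (ρ_m − ρ_c)/ρ_m = 0.326 km.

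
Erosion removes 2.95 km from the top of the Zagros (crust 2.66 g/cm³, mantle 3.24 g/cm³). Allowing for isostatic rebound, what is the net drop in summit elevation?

0.528 km

Rebound u = e ρ_c/ρ_m = 2.95 km × 2.66/3.24 = 2.422 km.
Net surface drop = e − u = 2.95 km − 2.422 km = e (ρ_m − ρ_c)/ρ_m = 0.528 km.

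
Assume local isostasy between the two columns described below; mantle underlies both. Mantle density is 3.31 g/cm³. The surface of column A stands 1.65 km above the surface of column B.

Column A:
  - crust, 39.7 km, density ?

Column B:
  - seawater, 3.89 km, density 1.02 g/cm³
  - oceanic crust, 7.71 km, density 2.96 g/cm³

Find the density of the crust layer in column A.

Take the compensation level at the base of the deeper column (depth z_c below the surface of column A) and equate Σ ρ_i t_i down to z_c; mantle fills any gap and the z_c terms cancel.
Column A: 39.7×ρ + (z_c − 39.7)×3.31
Column B: 1.65×0 + 3.89×1.02 + 7.71×2.96 + (z_c − 1.65 − 11.6)×3.31
The z_c×3.31 term appears on both sides and cancels. Collect the known terms of each column as K = Σ(ρt)_known − 3.31 × (depth of known layers): K_A = 0 − 3.31×39.7 = −131.407; K_B = 26.7894 − 3.31×(1.65 + 11.6) = −17.0681.
Balance: K_A + 39.7×ρ = K_B, so ρ = (K_B − K_A)/39.7 = 114.339/39.7 = 2.88 g/cm³.

2.88 g/cm³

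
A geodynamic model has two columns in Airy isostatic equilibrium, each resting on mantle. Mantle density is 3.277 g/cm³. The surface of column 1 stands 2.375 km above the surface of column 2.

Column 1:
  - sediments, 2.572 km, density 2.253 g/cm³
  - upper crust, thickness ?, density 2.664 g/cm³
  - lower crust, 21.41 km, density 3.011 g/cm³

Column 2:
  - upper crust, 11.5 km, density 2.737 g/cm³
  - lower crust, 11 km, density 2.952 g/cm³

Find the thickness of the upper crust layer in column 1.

15.1 km

Take the compensation level at the base of the deeper column (depth z_c below the surface of column 1) and equate Σ ρ_i t_i down to z_c; mantle fills any gap and the z_c terms cancel.
Column 1: 2.572×2.253 + x×2.664 + 21.41×3.011 + (z_c − 23.982 − x)×3.277
Column 2: 2.375×0 + 11.5×2.737 + 11×2.952 + (z_c − 2.375 − 22.5)×3.277
The z_c×3.277 term appears on both sides and cancels. Collect the known terms of each column as K = Σ(ρt)_known − 3.277 × (depth of known layers): K_1 = 70.260226 − 3.277×23.982 = −8.328788; K_2 = 63.9475 − 3.277×(2.375 + 22.5) = −17.567875.
Balance: K_1 − x×(3.277 − 2.664) = K_2, so x = (K_1 − K_2)/(3.277 − 2.664) = 9.23909/0.613 = 15.1 km.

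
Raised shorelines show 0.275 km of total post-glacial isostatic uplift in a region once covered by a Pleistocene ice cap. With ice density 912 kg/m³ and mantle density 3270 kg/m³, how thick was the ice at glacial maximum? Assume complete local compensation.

0.986 km

u = t ρ_ice/ρ_m → t = u ρ_m/ρ_ice = 0.275 km × 3270/912 = 0.986 km.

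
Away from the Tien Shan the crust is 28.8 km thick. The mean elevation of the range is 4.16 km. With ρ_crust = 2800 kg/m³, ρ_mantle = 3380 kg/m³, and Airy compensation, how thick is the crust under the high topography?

Root depth r = h ρ_c / (ρ_m − ρ_c) = 4.16 km × 2800 / 580 = 20.08 km.
Total thickness = T + h + r = 28.8 km + 4.16 km + 20.08 km = 53 km.

53 km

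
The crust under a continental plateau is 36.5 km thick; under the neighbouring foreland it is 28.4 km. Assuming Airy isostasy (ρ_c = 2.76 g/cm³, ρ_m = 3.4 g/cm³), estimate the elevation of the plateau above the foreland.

Excess crust Δ = 36.5 km − 28.4 km = 8.1 km, split between elevation h and root r with h + r = Δ.
Airy balance ρ_c h = (ρ_m − ρ_c) r gives r = h ρ_c/(ρ_m − ρ_c), so h (1 + ρ_c/(ρ_m − ρ_c)) = Δ, i.e. h = Δ (ρ_m − ρ_c)/ρ_m.
h = 8.1 km × 0.64/3.4 = 1.52 km.

1.52 km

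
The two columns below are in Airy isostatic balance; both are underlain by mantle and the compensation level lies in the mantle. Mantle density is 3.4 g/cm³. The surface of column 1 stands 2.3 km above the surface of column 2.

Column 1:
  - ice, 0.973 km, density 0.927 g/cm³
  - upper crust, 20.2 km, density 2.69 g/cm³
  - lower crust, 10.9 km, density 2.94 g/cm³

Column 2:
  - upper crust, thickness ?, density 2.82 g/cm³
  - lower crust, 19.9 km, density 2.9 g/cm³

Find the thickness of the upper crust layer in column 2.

Take the compensation level at the base of the deeper column (depth z_c below the surface of column 1) and equate Σ ρ_i t_i down to z_c; mantle fills any gap and the z_c terms cancel.
Column 1: 0.973×0.927 + 20.2×2.69 + 10.9×2.94 + (z_c − 32.073)×3.4
Column 2: 2.3×0 + x×2.82 + 19.9×2.9 + (z_c − 2.3 − 19.9 − x)×3.4
The z_c×3.4 term appears on both sides and cancels. Collect the known terms of each column as K = Σ(ρt)_known − 3.4 × (depth of known layers): K_1 = 87.285971 − 3.4×32.073 = −21.762229; K_2 = 57.71 − 3.4×(2.3 + 19.9) = −17.77.
Balance: K_1 = K_2 − x×(3.4 − 2.82), so x = (K_2 − K_1)/(3.4 − 2.82) = 3.99223/0.58 = 6.88 km.

6.88 km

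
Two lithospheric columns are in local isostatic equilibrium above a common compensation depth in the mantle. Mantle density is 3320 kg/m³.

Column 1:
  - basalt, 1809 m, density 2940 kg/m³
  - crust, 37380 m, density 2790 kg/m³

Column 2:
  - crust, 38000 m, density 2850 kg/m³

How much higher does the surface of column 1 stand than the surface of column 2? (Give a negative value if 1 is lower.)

795 m

For any compensation level in the mantle, the mantle terms cancel and isostasy reduces to e = (Σt_1 − Σt_2) − (Σ(ρt)_1 − Σ(ρt)_2) / ρ_m.
Σt_1 = 39189 m; Σt_2 = 38000 m; Σ(ρt)_1 = 109608660; Σ(ρt)_2 = 108300000 (in m·kg/m³).
e = (39189 − 38000) − (109608660 − 108300000) / 3320 = 795 m.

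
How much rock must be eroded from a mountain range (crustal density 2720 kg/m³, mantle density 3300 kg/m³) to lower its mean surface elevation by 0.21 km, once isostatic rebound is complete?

Net drop Δ = e − u = e − e ρ_c/ρ_m = e (ρ_m − ρ_c)/ρ_m.
e = Δ ρ_m/(ρ_m − ρ_c) = 0.21 km × 3300/580 = 1.19 km.

1.19 km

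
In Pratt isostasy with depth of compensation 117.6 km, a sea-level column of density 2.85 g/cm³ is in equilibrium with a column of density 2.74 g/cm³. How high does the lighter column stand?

4.72 km

ρ_ref D = ρ (D + h) → h = D (ρ_ref − ρ)/ρ.
h = 117.6 km × (2.85 − 2.74)/2.74 = 4.72 km.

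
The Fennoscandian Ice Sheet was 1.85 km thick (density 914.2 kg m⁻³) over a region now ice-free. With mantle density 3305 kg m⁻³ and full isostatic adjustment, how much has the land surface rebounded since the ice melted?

Removing the load lets mantle flow back in; uplift u satisfies ρ_ice t = ρ_m u.
u = t ρ_ice/ρ_m = 1.85 km × 914.2/3305 = 0.512 km.

0.512 km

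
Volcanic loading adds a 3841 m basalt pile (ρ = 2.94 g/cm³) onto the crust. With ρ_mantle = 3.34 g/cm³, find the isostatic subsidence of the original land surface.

Subaerial loading: s = t ρ_load / ρ_m.
s = 3841 m × 2.94/3.34 = 3380 m.

3380 m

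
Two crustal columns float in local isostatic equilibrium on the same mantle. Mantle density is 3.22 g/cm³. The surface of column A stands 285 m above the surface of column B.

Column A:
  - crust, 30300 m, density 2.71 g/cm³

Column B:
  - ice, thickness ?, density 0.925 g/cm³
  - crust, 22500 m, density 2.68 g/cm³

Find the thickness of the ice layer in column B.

Take the compensation level at the base of the deeper column (depth z_c below the surface of column A) and equate Σ ρ_i t_i down to z_c; mantle fills any gap and the z_c terms cancel.
Column A: 30300×2.71 + (z_c − 30300)×3.22
Column B: 285×0 + x×0.925 + 22500×2.68 + (z_c − 285 − 22500 − x)×3.22
The z_c×3.22 term appears on both sides and cancels. Collect the known terms of each column as K = Σ(ρt)_known − 3.22 × (depth of known layers): K_A = 82113 − 3.22×30300 = −15453; K_B = 60300 − 3.22×(285 + 22500) = −13067.7.
Balance: K_A = K_B − x×(3.22 − 0.925), so x = (K_B − K_A)/(3.22 − 0.925) = 2385.3/2.295 = 1040 m.

1040 m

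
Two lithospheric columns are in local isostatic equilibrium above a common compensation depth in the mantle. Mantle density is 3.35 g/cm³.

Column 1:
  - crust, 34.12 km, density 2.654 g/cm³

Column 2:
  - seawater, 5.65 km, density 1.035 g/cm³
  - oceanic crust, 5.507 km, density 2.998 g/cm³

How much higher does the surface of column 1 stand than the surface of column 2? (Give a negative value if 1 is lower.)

2.61 km

For any compensation level in the mantle, the mantle terms cancel and isostasy reduces to e = (Σt_1 − Σt_2) − (Σ(ρt)_1 − Σ(ρt)_2) / ρ_m.
Σt_1 = 34.12 km; Σt_2 = 11.157 km; Σ(ρt)_1 = 90.55448; Σ(ρt)_2 = 22.357736 (in km·g/cm³).
e = (34.12 − 11.157) − (90.55448 − 22.357736) / 3.35 = 2.61 km.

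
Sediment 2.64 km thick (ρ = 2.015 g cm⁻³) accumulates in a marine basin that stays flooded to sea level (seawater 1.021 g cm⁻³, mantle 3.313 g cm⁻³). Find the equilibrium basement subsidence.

1.14 km

Submarine loading: the sediment displaces seawater, and the subsidence is in turn flooded, so s (ρ_m − ρ_w) = t (ρ_sed − ρ_w).
s = 2.64 km × (2.015 − 1.021) / (3.313 − 1.021) = 1.14 km.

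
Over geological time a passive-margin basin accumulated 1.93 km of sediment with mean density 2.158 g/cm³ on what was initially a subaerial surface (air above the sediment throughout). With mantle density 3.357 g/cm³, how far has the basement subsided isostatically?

Subaerial load: s = t ρ_sed / ρ_m = 1.93 km × 2.158/3.357 = 1.24 km.

1.24 km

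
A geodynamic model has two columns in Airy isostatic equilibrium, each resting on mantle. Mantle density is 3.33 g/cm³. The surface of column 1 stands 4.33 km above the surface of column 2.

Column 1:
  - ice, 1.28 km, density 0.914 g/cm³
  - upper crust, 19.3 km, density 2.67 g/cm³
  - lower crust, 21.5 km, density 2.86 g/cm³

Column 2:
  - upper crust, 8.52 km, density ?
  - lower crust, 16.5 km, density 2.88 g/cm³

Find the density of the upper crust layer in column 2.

2.85 g/cm³

Take the compensation level at the base of the deeper column (depth z_c below the surface of column 1) and equate Σ ρ_i t_i down to z_c; mantle fills any gap and the z_c terms cancel.
Column 1: 1.28×0.914 + 19.3×2.67 + 21.5×2.86 + (z_c − 42.08)×3.33
Column 2: 4.33×0 + 8.52×ρ + 16.5×2.88 + (z_c − 4.33 − 25.02)×3.33
The z_c×3.33 term appears on both sides and cancels. Collect the known terms of each column as K = Σ(ρt)_known − 3.33 × (depth of known layers): K_1 = 114.19092 − 3.33×42.08 = −25.93548; K_2 = 47.52 − 3.33×(4.33 + 25.02) = −50.2155.
Balance: K_1 = K_2 + 8.52×ρ, so ρ = (K_1 − K_2)/8.52 = 24.28/8.52 = 2.85 g/cm³.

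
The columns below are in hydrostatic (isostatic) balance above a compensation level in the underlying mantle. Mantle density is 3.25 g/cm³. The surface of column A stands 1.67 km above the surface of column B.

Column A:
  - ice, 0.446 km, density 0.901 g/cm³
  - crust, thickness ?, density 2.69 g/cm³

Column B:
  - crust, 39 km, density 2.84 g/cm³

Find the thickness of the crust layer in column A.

36.4 km

Take the compensation level at the base of the deeper column (depth z_c below the surface of column A) and equate Σ ρ_i t_i down to z_c; mantle fills any gap and the z_c terms cancel.
Column A: 0.446×0.901 + x×2.69 + (z_c − 0.446 − x)×3.25
Column B: 1.67×0 + 39×2.84 + (z_c − 1.67 − 39)×3.25
The z_c×3.25 term appears on both sides and cancels. Collect the known terms of each column as K = Σ(ρt)_known − 3.25 × (depth of known layers): K_A = 0.401846 − 3.25×0.446 = −1.047654; K_B = 110.76 − 3.25×(1.67 + 39) = −21.4175.
Balance: K_A − x×(3.25 − 2.69) = K_B, so x = (K_A − K_B)/(3.25 − 2.69) = 20.3698/0.56 = 36.4 km.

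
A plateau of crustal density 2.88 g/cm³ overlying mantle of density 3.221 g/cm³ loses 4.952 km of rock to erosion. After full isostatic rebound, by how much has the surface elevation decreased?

Rebound u = e ρ_c/ρ_m = 4.952 km × 2.88/3.221 = 4.428 km.
Net surface drop = e − u = 4.952 km − 4.428 km = e (ρ_m − ρ_c)/ρ_m = 0.524 km.

0.524 km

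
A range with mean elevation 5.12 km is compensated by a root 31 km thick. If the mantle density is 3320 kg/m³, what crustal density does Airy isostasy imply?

ρ_c h = (ρ_m − ρ_c) r → ρ_c (h + r) = ρ_m r → ρ_c = ρ_m r / (h + r).
ρ_c = 3320 × 31 km / (5.12 km + 31 km) = 2850 kg/m³.

2850 kg/m³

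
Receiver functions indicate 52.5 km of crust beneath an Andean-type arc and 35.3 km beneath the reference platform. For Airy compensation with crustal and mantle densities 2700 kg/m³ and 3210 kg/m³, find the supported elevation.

2.73 km

Excess crust Δ = 52.5 km − 35.3 km = 17.2 km, split between elevation h and root r with h + r = Δ.
Airy balance ρ_c h = (ρ_m − ρ_c) r gives r = h ρ_c/(ρ_m − ρ_c), so h (1 + ρ_c/(ρ_m − ρ_c)) = Δ, i.e. h = Δ (ρ_m − ρ_c)/ρ_m.
h = 17.2 km × 510/3210 = 2.73 km.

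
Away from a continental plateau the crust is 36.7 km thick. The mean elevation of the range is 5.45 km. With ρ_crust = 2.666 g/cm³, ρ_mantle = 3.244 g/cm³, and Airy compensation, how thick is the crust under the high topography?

67.3 km

Root depth r = h ρ_c / (ρ_m − ρ_c) = 5.45 km × 2.666 / 0.578 = 25.14 km.
Total thickness = T + h + r = 36.7 km + 5.45 km + 25.14 km = 67.3 km.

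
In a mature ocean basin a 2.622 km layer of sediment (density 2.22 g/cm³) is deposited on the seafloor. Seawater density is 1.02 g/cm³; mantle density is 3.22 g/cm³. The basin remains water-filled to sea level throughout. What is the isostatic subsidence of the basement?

1.43 km

Submarine loading: the sediment displaces seawater, and the subsidence is in turn flooded, so s (ρ_m − ρ_w) = t (ρ_sed − ρ_w).
s = 2.622 km × (2.22 − 1.02) / (3.22 − 1.02) = 1.43 km.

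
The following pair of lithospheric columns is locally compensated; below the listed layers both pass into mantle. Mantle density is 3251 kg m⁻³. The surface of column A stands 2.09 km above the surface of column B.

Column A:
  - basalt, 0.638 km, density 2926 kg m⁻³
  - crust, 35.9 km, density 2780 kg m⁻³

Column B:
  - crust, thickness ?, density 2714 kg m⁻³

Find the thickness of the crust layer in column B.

19.2 km

Take the compensation level at the base of the deeper column (depth z_c below the surface of column A) and equate Σ ρ_i t_i down to z_c; mantle fills any gap and the z_c terms cancel.
Column A: 0.638×2926 + 35.9×2780 + (z_c − 36.538)×3251
Column B: 2.09×0 + x×2714 + (z_c − 2.09 − 0 − x)×3251
The z_c×3251 term appears on both sides and cancels. Collect the known terms of each column as K = Σ(ρt)_known − 3251 × (depth of known layers): K_A = 101668.788 − 3251×36.538 = −17116.25; K_B = 0 − 3251×(2.09 + 0) = −6794.59.
Balance: K_A = K_B − x×(3251 − 2714), so x = (K_B − K_A)/(3251 − 2714) = 10321.7/537 = 19.2 km.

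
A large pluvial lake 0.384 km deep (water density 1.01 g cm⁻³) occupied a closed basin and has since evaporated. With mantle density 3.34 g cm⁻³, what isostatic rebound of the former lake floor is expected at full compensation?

u = d ρ_w/ρ_m = 0.384 km × 1.01/3.34 = 0.116 km.

0.116 km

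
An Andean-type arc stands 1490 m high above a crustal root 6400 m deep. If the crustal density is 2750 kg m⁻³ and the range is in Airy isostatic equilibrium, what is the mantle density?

3390 kg m⁻³

Airy balance: ρ_c h = (ρ_m − ρ_c) r → ρ_m = ρ_c (1 + h/r).
ρ_m = 2750 × (1 + 1490 m/6400 m) = 3390 kg m⁻³.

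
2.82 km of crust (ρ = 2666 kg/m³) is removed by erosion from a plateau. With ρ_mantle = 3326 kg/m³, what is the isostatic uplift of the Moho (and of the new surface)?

2.26 km

Unloading: uplift u = e ρ_c/ρ_m = 2.82 km × 2666/3326 = 2.26 km.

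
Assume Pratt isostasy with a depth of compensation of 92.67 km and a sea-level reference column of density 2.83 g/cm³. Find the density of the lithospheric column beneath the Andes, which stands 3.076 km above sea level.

Pratt balance: ρ_ref D = ρ (D + h).
ρ = ρ_ref D/(D + h) = 2.83 × 92.67 km/(92.67 km + 3.076 km) = 2.74 g/cm³.

2.74 g/cm³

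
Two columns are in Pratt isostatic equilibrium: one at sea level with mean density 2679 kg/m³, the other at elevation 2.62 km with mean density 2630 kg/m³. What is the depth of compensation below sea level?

141 km

ρ_ref D = ρ (D + h) → D (ρ_ref − ρ) = ρ h.
D = ρ h/(ρ_ref − ρ) = 2630 × 2.62 km/(2679 − 2630) = 141 km.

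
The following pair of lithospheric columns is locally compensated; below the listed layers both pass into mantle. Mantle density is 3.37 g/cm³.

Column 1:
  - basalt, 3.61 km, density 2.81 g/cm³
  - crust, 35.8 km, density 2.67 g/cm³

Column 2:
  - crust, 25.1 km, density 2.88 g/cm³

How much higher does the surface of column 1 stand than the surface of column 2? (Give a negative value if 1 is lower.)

For any compensation level in the mantle, the mantle terms cancel and isostasy reduces to e = (Σt_1 − Σt_2) − (Σ(ρt)_1 − Σ(ρt)_2) / ρ_m.
Σt_1 = 39.41 km; Σt_2 = 25.1 km; Σ(ρt)_1 = 105.7301; Σ(ρt)_2 = 72.288 (in km·g/cm³).
e = (39.41 − 25.1) − (105.7301 − 72.288) / 3.37 = 4.39 km.

4.39 km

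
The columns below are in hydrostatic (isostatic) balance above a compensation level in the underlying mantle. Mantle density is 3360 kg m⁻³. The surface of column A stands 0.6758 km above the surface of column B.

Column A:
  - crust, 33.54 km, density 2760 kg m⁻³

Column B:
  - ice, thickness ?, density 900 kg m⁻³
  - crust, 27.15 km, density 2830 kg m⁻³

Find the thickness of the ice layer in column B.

Take the compensation level at the base of the deeper column (depth z_c below the surface of column A) and equate Σ ρ_i t_i down to z_c; mantle fills any gap and the z_c terms cancel.
Column A: 33.54×2760 + (z_c − 33.54)×3360
Column B: 0.6758×0 + x×900 + 27.15×2830 + (z_c − 0.6758 − 27.15 − x)×3360
The z_c×3360 term appears on both sides and cancels. Collect the known terms of each column as K = Σ(ρt)_known − 3360 × (depth of known layers): K_A = 92570.4 − 3360×33.54 = −20124; K_B = 76834.5 − 3360×(0.6758 + 27.15) = −16660.188.
Balance: K_A = K_B − x×(3360 − 900), so x = (K_B − K_A)/(3360 − 900) = 3463.81/2460 = 1.41 km.

1.41 km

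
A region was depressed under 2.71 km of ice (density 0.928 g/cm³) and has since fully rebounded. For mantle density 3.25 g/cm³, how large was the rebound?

0.774 km

Removing the load lets mantle flow back in; uplift u satisfies ρ_ice t = ρ_m u.
u = t ρ_ice/ρ_m = 2.71 km × 0.928/3.25 = 0.774 km.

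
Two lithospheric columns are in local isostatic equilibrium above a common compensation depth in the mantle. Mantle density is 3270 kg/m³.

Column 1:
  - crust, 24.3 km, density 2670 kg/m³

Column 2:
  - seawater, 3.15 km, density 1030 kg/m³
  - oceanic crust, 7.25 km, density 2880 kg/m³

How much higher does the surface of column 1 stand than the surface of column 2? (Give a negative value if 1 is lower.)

1.44 km

For any compensation level in the mantle, the mantle terms cancel and isostasy reduces to e = (Σt_1 − Σt_2) − (Σ(ρt)_1 − Σ(ρt)_2) / ρ_m.
Σt_1 = 24.3 km; Σt_2 = 10.4 km; Σ(ρt)_1 = 64881; Σ(ρt)_2 = 24124.5 (in km·kg/m³).
e = (24.3 − 10.4) − (64881 − 24124.5) / 3270 = 1.44 km.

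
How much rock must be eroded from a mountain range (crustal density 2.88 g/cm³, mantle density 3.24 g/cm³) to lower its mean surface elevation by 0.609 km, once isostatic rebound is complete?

Net drop Δ = e − u = e − e ρ_c/ρ_m = e (ρ_m − ρ_c)/ρ_m.
e = Δ ρ_m/(ρ_m − ρ_c) = 0.609 km × 3.24/0.36 = 5.48 km.

5.48 km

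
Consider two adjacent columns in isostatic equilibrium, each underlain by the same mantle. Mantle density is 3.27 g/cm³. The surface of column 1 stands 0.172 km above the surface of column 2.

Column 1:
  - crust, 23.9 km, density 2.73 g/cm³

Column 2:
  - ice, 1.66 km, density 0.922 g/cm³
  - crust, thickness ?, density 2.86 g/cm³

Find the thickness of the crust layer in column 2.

Take the compensation level at the base of the deeper column (depth z_c below the surface of column 1) and equate Σ ρ_i t_i down to z_c; mantle fills any gap and the z_c terms cancel.
Column 1: 23.9×2.73 + (z_c − 23.9)×3.27
Column 2: 0.172×0 + 1.66×0.922 + x×2.86 + (z_c − 0.172 − 1.66 − x)×3.27
The z_c×3.27 term appears on both sides and cancels. Collect the known terms of each column as K = Σ(ρt)_known − 3.27 × (depth of known layers): K_1 = 65.247 − 3.27×23.9 = −12.906; K_2 = 1.53052 − 3.27×(0.172 + 1.66) = −4.46012.
Balance: K_1 = K_2 − x×(3.27 − 2.86), so x = (K_2 − K_1)/(3.27 − 2.86) = 8.44588/0.41 = 20.6 km.

20.6 km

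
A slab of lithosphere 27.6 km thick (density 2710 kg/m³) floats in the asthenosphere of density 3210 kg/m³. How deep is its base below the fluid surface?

Draft d = t ρ_obj/ρ_fluid = 27.6 km × 2710/3210 = 23.3 km.

23.3 km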